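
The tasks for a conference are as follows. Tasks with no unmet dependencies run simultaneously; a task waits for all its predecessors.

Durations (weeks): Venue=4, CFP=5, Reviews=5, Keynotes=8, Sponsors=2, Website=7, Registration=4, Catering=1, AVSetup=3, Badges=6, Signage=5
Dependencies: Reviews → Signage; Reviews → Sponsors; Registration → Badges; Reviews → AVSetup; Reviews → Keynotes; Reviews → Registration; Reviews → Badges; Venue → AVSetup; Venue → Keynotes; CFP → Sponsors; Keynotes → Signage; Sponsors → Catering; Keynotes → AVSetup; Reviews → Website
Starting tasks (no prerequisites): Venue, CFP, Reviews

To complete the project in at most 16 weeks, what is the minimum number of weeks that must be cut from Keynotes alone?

Current finish: 18 weeks; target: 16.
Keynotes is on every critical path, so each week cut from Keynotes cuts the finish by one (this holds down to a finish of 15).
Need 18 − 16 = 2 weeks off Keynotes → Keynotes becomes 6 weeks, finish becomes 16.

2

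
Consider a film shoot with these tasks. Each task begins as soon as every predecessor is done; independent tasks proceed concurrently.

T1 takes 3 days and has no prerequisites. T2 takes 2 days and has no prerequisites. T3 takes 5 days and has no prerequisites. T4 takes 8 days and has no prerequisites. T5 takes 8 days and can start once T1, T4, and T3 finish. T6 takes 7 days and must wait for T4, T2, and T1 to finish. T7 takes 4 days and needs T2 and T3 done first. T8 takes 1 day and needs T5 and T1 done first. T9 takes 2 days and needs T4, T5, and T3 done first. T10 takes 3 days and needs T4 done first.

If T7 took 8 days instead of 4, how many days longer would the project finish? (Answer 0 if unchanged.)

The binding path is T4→T5→T9 = 8+8+2 = 18; finish at 18 days.
T7 is off the critical path — its longest chain is 9 days, giving 9 of slack.
No other chain overtakes it, so the finish is 18 days.
Change in finish: 18 − 18 = +0 days.

0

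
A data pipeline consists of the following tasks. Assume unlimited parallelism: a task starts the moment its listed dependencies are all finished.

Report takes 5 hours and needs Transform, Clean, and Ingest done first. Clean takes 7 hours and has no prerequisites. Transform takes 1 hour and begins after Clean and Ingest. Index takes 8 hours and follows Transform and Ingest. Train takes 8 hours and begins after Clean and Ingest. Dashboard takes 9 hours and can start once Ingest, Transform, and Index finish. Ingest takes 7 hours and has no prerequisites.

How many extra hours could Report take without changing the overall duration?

12

Ingest→Transform→Index→Dashboard = 7+1+8+9 = 25 sets the makespan at 25 hours.
Report finishes as early as 13 and must finish by 25.
Slack of Report = 20 − 8 = 12 hours.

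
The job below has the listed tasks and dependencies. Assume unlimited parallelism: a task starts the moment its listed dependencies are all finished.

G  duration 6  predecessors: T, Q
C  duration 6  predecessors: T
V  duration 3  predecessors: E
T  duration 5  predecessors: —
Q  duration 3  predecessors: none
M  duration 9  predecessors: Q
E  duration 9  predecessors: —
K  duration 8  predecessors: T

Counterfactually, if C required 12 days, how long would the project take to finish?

17

Baseline: T→K = 5+8 = 13 → 13 days.
The longest path through C is only 11 days, so C has float 2.
New critical path: T→C = 5+12 = 17 ⇒ 17 days.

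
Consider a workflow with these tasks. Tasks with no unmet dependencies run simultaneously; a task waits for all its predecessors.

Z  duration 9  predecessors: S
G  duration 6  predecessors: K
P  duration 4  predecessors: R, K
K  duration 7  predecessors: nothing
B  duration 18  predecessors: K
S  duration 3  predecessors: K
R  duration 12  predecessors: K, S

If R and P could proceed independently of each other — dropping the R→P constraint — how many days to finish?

25

Original critical path: K→S→R→P = 7+3+12+4 = 26 ⇒ 26 days.
Without R→P, P's earliest start moves from 22 to 7.
The longest chain is now K→B = 7+18 = 25, so the workflow takes 25 days.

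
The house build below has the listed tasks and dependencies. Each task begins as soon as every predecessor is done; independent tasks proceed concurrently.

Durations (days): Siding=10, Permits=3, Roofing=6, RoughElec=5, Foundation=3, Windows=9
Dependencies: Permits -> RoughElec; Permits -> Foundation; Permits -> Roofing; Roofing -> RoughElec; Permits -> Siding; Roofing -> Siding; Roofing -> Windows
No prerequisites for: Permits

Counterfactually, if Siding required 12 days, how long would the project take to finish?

Critical path before the change: Permits→Roofing→Siding = 3+6+10 = 19 giving 19 days.
Siding lies on that path, so at 12 days the path becomes 21 days.
The critical path is still Permits→Roofing→Siding; finish is now 21 days.

21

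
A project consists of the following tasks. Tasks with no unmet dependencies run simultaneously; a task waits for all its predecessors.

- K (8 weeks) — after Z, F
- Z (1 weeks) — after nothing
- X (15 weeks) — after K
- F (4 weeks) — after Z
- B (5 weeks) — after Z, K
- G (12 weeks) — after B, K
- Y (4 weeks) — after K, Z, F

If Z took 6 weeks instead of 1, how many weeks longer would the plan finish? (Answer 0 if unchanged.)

5

Baseline: Z→F→K→B→G = 1+4+8+5+12 = 30 → 30 weeks.
Z lies on that path, so at 6 weeks the path becomes 35 weeks.
That remains the longest chain; total 35 weeks.
Change in finish: 35 − 30 = +5 weeks.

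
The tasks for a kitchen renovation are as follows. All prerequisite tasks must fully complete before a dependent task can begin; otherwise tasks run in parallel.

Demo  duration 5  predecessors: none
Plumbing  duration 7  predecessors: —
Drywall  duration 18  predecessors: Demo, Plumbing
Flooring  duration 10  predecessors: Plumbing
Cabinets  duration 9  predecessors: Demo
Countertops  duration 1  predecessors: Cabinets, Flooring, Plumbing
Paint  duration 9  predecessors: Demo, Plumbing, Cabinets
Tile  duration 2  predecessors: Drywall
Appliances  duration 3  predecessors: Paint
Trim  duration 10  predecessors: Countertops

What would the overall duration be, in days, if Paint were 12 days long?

The binding path is Plumbing→Flooring→Countertops→Trim = 7+10+1+10 = 28; finish at 28 days.
Paint has 2 days of float (longest path through it is 26).
Now Demo→Cabinets→Paint→Appliances = 5+9+12+3 = 29 is longest, so the finish becomes 29 days.

29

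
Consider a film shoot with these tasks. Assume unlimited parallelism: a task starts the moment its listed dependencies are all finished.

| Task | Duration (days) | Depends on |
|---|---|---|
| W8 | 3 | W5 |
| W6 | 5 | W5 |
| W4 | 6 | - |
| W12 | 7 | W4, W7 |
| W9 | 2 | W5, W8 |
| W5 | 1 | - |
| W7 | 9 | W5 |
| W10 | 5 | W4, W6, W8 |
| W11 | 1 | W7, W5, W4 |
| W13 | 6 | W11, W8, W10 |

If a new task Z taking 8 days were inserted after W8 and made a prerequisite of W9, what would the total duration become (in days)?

Originally the plan takes 17 days.
With Z inserted, W9 now waits for max(W5, W8, Z).
New critical path: W4→W10→W13 = 6+5+6 = 17 ⇒ 17 days.

17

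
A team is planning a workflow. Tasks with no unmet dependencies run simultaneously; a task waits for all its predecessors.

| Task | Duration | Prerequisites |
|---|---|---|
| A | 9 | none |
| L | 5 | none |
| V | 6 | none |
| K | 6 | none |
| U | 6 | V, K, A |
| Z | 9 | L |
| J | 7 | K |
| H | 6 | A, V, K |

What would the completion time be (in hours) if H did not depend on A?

Before: longest chain A→U = 9+6 = 15, finish 15.
Without A→H, H's earliest start moves from 9 to 6.
After: A→U = 9+6 = 15 → 15 hours.

15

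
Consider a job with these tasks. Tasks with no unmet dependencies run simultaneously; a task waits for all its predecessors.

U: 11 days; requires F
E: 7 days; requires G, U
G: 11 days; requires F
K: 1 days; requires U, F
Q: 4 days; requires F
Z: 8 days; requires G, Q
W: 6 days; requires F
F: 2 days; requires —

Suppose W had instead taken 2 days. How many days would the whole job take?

21

The binding path is F→G→Z = 2+11+8 = 21; finish at 21 days.
W has 13 days of float (longest path through it is 8).
No other chain overtakes it, so the finish is 21 days.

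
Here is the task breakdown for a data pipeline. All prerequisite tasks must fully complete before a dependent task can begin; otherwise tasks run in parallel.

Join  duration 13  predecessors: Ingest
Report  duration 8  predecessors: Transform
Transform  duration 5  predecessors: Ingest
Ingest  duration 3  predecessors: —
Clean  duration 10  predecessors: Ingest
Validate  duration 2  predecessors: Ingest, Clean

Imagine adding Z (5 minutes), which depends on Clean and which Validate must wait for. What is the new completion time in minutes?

20

Originally the plan takes 16 minutes.
With Z inserted, Validate now waits for max(Ingest, Clean, Z).
New critical path: Ingest→Clean→Z→Validate = 3+10+5+2 = 20 ⇒ 20 minutes.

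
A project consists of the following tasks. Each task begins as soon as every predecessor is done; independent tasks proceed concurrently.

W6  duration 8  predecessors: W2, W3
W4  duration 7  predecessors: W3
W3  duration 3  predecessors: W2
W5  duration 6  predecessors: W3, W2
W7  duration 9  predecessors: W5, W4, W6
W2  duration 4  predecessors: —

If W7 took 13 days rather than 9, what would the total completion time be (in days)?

28

Actual critical path: W2→W3→W6→W7 = 4+3+8+9 = 24 ⇒ 24 days.
Since W7 is critical, the +4 change carries straight to that chain (now 28 days).
No other chain overtakes it, so the finish is 28 days.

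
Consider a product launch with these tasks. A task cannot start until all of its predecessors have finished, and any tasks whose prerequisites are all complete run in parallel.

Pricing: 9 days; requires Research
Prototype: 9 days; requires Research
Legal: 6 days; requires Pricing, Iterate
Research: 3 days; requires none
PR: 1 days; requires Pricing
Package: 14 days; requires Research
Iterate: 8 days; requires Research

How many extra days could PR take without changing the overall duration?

The longest chain is Research→Pricing→Legal = 3+9+6 = 18; overall finish 18 days.
The longest chain containing PR totals 13 days.
So PR can slip 18 − 13 = 5 days.

5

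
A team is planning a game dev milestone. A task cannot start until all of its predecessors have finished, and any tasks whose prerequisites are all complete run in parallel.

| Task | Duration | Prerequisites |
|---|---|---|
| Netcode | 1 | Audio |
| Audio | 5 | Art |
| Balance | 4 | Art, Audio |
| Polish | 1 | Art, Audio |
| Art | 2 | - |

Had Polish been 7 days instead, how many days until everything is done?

14

Critical path before the change: Art→Audio→Balance = 2+5+4 = 11 giving 11 days.
Polish is off the critical path — its longest chain is 8 days, giving 3 of slack.
Now Art→Audio→Polish = 2+5+7 = 14 is longest, so the finish becomes 14 days.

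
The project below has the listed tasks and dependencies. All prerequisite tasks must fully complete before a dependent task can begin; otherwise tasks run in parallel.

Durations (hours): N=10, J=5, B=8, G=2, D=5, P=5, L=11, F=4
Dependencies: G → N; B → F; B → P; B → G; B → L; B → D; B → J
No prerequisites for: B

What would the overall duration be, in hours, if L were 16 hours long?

As given, the longest chain is B→G→N = 8+2+10 = 20, so the finish is 20 hours.
L is off the critical path — its longest chain is 19 hours, giving 1 of slack.
The binding chain switches to B→L = 8+16 = 24; finish 24 hours.

24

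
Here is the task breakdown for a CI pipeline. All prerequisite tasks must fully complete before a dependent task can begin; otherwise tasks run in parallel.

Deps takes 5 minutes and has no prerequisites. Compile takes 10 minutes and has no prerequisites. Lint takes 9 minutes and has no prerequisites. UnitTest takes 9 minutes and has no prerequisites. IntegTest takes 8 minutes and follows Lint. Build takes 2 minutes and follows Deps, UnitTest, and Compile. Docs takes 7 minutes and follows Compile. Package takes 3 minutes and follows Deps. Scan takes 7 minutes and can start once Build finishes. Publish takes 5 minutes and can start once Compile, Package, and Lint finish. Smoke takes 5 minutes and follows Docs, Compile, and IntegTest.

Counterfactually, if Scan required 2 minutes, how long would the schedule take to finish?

22

As given, the longest chain is Compile→Docs→Smoke = 10+7+5 = 22, so the finish is 22 minutes.
Scan is off the critical path — its longest chain is 19 minutes, giving 3 of slack.
The critical path is still Compile→Docs→Smoke; finish is now 22 minutes.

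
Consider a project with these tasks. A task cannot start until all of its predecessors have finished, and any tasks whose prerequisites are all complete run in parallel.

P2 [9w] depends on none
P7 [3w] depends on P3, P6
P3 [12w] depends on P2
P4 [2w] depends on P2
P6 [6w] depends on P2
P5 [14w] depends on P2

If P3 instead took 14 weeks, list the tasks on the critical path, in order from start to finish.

P2, P3, P7

Actual critical path: P2→P3→P7 = 9+12+3 = 24 ⇒ 24 weeks.
P3 lies on that path, so at 14 weeks the path becomes 26 weeks.
No other chain overtakes it, so the finish is 26 weeks.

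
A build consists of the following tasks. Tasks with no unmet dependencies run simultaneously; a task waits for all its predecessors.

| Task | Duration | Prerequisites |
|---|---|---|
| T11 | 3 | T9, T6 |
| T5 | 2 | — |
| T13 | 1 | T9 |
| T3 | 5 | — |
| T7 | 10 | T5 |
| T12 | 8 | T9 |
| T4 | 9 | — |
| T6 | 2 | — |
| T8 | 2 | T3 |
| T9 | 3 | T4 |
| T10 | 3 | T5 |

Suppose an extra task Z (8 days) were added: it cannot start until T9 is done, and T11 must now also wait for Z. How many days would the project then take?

Originally the project takes 20 days.
With Z inserted, T11 now waits for max(T9, T6, Z).
New critical path: T4→T9→Z→T11 = 9+3+8+3 = 23 ⇒ 23 days.

23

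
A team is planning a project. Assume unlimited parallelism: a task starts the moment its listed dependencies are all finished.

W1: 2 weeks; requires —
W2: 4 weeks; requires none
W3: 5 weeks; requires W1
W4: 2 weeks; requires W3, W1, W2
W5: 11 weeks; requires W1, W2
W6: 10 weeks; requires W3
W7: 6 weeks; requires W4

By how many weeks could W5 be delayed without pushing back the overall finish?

Critical path: W1→W3→W6 = 2+5+10 = 17, so the finish is 17 weeks.
The longest chain containing W5 totals 15 weeks.
So W5 can slip 17 − 15 = 2 weeks.

2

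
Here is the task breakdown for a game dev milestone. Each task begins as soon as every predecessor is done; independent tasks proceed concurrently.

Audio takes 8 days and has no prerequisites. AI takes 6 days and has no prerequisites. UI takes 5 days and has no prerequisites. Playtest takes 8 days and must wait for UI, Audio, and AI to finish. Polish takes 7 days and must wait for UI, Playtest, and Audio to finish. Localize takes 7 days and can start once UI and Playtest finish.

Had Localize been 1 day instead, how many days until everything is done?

Baseline: Audio→Playtest→Localize = 8+8+7 = 23 → 23 days.
Localize is on the critical path; changing it to 1 makes that path 17 days.
Now Audio→Playtest→Polish = 8+8+7 = 23 is longest, so the finish becomes 23 days.

23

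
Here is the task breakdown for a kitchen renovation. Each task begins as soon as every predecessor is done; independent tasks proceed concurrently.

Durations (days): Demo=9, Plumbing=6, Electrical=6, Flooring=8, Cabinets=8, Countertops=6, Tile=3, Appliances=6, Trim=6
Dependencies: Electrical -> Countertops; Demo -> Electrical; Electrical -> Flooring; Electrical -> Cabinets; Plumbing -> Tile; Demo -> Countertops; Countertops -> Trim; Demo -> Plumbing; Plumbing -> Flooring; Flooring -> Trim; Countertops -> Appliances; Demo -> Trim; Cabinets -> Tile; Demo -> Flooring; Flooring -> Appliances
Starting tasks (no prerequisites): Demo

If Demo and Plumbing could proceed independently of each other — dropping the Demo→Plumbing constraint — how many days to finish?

With the dependency in place, Demo→Plumbing→Flooring→Appliances = 9+6+8+6 = 29 sets the finish at 29 days.
Without Demo→Plumbing, Plumbing's earliest start moves from 9 to 0.
New critical path: Demo→Electrical→Flooring→Appliances = 9+6+8+6 = 29 ⇒ 29 days.

29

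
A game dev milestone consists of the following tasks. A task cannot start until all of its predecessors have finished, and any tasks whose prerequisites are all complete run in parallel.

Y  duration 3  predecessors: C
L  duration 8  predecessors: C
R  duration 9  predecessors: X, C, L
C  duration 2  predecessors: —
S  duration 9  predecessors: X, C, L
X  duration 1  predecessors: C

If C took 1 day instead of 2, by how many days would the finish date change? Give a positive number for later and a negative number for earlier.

-1

Actual critical path: C→L→R = 2+8+9 = 19 ⇒ 19 days.
C lies on that path, so at 1 day the path becomes 18 days.
The critical path is still C→L→R; finish is now 18 days.
Change in finish: 18 − 19 = -1 days.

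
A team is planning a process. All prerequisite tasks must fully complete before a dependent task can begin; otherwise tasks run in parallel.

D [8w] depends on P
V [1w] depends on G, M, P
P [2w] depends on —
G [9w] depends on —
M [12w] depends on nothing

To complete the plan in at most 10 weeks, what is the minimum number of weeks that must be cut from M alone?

3

Current finish: 13 weeks; target: 10.
M is on every critical path, so each week cut from M cuts the finish by one (this holds down to a finish of 10).
Need 13 − 10 = 3 weeks off M → M becomes 9 weeks, finish becomes 10.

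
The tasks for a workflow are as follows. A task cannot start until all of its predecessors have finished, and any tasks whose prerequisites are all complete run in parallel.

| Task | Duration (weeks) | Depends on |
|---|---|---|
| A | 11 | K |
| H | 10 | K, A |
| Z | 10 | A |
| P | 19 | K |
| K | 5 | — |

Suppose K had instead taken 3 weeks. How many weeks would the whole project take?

24

Actual critical path: K→A→H = 5+11+10 = 26 ⇒ 26 weeks.
K lies on that path, so at 3 weeks the path becomes 24 weeks.
No other chain overtakes it, so the finish is 24 weeks.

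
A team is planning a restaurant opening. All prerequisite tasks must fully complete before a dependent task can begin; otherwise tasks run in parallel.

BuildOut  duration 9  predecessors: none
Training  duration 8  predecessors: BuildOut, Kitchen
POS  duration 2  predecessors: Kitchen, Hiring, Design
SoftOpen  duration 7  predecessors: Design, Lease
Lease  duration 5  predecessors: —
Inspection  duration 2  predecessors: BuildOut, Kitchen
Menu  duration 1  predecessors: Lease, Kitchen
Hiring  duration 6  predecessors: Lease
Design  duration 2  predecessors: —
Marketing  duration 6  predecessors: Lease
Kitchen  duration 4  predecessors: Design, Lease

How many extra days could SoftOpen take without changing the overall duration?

5

Lease→Kitchen→Training = 5+4+8 = 17 sets the makespan at 17 days.
The longest chain containing SoftOpen totals 12 days.
Float = 17 − 12 = 5.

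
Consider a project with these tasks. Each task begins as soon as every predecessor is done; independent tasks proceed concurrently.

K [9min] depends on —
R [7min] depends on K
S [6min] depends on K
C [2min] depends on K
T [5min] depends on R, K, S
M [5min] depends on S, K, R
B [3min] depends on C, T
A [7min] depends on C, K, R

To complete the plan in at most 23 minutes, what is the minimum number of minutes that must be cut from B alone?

Current finish: 24 minutes; target: 23.
B is on every critical path, so each minute cut from B cuts the finish by one (this holds down to a finish of 23).
Need 24 − 23 = 1 minute off B → B becomes 2 minutes, finish becomes 23.

1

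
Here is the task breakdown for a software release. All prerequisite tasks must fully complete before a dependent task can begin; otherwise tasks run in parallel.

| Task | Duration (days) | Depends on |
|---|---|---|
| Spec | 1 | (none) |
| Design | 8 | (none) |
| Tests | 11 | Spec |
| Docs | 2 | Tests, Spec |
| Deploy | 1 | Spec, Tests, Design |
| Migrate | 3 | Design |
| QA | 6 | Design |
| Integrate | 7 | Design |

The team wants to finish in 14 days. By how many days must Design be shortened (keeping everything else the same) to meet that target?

1

Current finish: 15 days; target: 14.
Design is on every critical path, so each day cut from Design cuts the finish by one (this holds down to a finish of 14).
Need 15 − 14 = 1 day off Design → Design becomes 7 days, finish becomes 14.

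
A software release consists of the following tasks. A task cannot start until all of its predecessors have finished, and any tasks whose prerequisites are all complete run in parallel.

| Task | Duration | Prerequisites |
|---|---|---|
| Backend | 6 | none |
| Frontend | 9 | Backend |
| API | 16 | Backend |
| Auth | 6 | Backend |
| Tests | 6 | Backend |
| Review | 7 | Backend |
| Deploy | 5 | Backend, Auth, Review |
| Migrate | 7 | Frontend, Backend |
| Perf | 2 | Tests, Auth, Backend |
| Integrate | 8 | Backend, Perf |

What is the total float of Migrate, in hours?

0

The longest chain is Backend→Frontend→Migrate = 6+9+7 = 22; overall finish 22 hours.
The longest chain containing Migrate totals 22 hours.
So Migrate can slip 22 − 22 = 0 hours.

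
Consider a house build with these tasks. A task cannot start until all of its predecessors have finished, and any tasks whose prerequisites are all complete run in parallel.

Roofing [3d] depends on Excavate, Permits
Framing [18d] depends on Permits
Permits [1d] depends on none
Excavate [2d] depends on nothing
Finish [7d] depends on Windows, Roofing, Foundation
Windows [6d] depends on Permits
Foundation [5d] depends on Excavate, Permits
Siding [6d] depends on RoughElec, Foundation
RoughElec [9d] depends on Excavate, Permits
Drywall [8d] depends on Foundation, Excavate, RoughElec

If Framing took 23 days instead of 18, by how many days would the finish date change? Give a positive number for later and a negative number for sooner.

5

Baseline: Permits→Framing = 1+18 = 19 → 19 days.
Framing lies on that path, so at 23 days the path becomes 24 days.
No other chain overtakes it, so the finish is 24 days.
Change in finish: 24 − 19 = +5 days.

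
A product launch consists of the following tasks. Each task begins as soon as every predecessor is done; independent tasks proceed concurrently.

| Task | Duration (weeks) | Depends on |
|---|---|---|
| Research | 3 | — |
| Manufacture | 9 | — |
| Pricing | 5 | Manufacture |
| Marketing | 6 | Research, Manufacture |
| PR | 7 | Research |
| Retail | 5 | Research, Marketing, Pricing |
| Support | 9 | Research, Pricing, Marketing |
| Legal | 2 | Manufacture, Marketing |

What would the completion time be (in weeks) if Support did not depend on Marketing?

23

Before: longest chain Manufacture→Marketing→Support = 9+6+9 = 24, finish 24.
Without Marketing→Support, Support's earliest start moves from 15 to 14.
After: Manufacture→Pricing→Support = 9+5+9 = 23 → 23 weeks.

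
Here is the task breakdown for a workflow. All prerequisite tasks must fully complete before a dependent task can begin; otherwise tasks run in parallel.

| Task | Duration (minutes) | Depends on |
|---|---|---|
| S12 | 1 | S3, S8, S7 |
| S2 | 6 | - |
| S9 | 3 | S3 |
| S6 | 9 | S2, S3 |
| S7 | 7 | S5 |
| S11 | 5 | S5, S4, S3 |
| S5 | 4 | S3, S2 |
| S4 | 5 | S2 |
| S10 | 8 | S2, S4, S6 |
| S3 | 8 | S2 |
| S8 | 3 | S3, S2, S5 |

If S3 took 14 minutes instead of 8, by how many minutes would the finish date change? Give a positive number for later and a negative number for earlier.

Actual critical path: S2→S3→S6→S10 = 6+8+9+8 = 31 ⇒ 31 minutes.
S3 is on the critical path; changing it to 14 makes that path 37 minutes.
The critical path is still S2→S3→S6→S10; finish is now 37 minutes.
Change in finish: 37 − 31 = +6 minutes.

6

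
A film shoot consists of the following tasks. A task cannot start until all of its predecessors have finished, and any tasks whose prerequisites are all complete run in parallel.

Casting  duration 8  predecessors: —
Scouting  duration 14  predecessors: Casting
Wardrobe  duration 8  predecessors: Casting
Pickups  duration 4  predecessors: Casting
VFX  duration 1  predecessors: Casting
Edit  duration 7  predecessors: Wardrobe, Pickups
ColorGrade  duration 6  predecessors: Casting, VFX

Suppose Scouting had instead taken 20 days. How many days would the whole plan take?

The binding path is Casting→Wardrobe→Edit = 8+8+7 = 23; finish at 23 days.
Scouting is off the critical path — its longest chain is 22 days, giving 1 of slack.
Now Casting→Scouting = 8+20 = 28 is longest, so the finish becomes 28 days.

28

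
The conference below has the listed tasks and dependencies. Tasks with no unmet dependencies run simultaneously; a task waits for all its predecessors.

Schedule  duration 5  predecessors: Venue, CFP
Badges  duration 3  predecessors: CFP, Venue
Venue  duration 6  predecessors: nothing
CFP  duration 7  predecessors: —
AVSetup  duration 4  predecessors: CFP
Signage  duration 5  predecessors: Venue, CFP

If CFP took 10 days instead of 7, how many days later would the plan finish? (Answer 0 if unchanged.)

As given, the longest chain is CFP→Schedule = 7+5 = 12, so the finish is 12 days.
Since CFP is critical, the +3 change carries straight to that chain (now 15 days).
That remains the longest chain; total 15 days.
Change in finish: 15 − 12 = +3 days.

3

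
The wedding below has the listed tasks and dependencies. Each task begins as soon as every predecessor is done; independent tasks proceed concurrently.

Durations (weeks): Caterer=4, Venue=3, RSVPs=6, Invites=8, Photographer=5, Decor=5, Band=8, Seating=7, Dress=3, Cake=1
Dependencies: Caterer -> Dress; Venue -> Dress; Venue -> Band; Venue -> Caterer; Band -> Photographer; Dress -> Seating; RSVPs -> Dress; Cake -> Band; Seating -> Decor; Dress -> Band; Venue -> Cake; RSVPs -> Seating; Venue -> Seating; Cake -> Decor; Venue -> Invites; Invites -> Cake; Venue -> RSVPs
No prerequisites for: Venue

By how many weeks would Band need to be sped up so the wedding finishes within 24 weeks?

Current finish: 25 weeks; target: 24.
Band is on every critical path, so each week cut from Band cuts the finish by one (this holds down to a finish of 24).
Need 25 − 24 = 1 week off Band → Band becomes 7 weeks, finish becomes 24.

1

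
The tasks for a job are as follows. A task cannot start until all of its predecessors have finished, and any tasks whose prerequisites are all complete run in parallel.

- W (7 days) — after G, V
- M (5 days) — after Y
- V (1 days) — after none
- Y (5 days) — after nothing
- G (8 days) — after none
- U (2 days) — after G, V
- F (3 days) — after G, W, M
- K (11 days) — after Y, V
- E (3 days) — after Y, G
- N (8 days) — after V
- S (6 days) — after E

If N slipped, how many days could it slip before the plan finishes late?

9

The longest chain is G→W→F = 8+7+3 = 18; overall finish 18 days.
N finishes as early as 9 and must finish by 18.
Slack of N = 10 − 1 = 9 days.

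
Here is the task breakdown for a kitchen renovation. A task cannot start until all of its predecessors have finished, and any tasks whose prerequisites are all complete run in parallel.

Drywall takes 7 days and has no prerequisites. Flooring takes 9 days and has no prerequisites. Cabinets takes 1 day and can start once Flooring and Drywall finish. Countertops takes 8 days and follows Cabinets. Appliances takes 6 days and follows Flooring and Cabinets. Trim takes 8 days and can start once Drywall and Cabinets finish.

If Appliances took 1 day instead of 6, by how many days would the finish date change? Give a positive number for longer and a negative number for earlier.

Baseline: Flooring→Cabinets→Countertops = 9+1+8 = 18 → 18 days.
Appliances is off the critical path — its longest chain is 16 days, giving 2 of slack.
The critical path is still Flooring→Cabinets→Countertops; finish is now 18 days.
Change in finish: 18 − 18 = +0 days.

0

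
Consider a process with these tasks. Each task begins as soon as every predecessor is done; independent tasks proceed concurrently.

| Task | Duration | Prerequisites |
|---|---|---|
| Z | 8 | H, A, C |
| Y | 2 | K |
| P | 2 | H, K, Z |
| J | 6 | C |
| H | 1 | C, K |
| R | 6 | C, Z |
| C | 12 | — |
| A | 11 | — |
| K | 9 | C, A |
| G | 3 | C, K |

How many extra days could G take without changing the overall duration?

12

The longest chain is C→K→H→Z→R = 12+9+1+8+6 = 36; overall finish 36 days.
G finishes as early as 24 and must finish by 36.
Float = 36 − 24 = 12.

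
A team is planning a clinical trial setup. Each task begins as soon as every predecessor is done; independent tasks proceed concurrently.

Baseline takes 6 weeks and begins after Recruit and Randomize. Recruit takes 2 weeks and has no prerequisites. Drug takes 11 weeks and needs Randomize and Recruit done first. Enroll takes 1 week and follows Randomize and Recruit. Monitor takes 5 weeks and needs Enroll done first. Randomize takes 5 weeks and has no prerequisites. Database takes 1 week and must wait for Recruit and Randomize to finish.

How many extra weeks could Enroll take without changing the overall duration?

5

Randomize→Drug = 5+11 = 16 sets the makespan at 16 weeks.
The longest chain containing Enroll totals 11 weeks.
Float = 16 − 11 = 5.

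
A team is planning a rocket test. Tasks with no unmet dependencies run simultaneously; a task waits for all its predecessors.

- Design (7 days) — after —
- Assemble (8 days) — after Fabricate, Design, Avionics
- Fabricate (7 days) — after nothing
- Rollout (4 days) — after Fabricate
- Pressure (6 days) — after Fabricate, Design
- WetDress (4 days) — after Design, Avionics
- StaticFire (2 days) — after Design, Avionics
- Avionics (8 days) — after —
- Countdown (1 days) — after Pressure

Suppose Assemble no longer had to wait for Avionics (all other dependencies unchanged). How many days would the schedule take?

15

Before: longest chain Avionics→Assemble = 8+8 = 16, finish 16.
Without Avionics→Assemble, Assemble's earliest start moves from 8 to 7.
After: Design→Assemble = 7+8 = 15 → 15 days.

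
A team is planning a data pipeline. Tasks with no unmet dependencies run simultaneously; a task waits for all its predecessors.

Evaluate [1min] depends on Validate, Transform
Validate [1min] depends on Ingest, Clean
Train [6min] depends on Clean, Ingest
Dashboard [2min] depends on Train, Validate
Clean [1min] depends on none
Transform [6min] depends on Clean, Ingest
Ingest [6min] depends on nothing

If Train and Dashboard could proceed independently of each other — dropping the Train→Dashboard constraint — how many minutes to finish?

Before: longest chain Ingest→Train→Dashboard = 6+6+2 = 14, finish 14.
Without Train→Dashboard, Dashboard's earliest start moves from 12 to 7.
The longest chain is now Ingest→Transform→Evaluate = 6+6+1 = 13, so the data pipeline takes 13 minutes.

13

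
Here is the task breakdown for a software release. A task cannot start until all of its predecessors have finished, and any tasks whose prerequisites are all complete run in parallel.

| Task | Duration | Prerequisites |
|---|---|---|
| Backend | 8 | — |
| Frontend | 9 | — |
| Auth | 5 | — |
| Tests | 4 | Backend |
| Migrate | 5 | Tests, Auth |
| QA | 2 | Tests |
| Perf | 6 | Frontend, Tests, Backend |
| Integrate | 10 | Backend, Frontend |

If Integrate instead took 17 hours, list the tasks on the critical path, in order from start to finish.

As given, the longest chain is Frontend→Integrate = 9+10 = 19, so the finish is 19 hours.
Integrate lies on that path, so at 17 hours the path becomes 26 hours.
The critical path is still Frontend→Integrate; finish is now 26 hours.

Frontend, Integrate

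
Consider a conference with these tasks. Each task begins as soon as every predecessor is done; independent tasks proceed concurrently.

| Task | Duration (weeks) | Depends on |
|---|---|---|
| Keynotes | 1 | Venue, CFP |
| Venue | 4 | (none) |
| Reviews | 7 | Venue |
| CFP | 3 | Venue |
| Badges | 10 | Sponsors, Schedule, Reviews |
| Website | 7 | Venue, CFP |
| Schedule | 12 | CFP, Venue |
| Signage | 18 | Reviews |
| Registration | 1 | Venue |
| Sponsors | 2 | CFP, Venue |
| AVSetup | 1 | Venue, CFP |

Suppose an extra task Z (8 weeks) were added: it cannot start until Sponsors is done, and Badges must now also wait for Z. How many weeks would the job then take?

Originally the job takes 29 weeks.
With Z inserted, Badges now waits for max(Sponsors, Schedule, Reviews, Z).
New critical path: Venue→CFP→Schedule→Badges = 4+3+12+10 = 29 ⇒ 29 weeks.

29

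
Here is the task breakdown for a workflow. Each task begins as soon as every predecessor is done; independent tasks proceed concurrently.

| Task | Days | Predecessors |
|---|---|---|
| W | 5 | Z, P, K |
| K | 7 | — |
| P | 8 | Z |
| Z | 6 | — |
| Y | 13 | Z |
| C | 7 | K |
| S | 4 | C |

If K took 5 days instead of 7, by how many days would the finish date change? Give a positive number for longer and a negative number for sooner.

Critical path before the change: Z→P→W = 6+8+5 = 19 giving 19 days.
K is off the critical path — its longest chain is 18 days, giving 1 of slack.
That remains the longest chain; total 19 days.
Change in finish: 19 − 19 = +0 days.

0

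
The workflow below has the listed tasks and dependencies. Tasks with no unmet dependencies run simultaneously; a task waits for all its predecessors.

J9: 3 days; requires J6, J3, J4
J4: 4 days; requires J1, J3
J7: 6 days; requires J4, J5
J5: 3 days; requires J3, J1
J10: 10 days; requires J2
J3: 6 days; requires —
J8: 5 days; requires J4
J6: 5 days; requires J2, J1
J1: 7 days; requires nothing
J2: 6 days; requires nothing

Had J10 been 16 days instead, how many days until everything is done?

22

As given, the longest chain is J1→J4→J7 = 7+4+6 = 17, so the finish is 17 days.
The longest path through J10 is only 16 days, so J10 has float 1.
New critical path: J2→J10 = 6+16 = 22 ⇒ 22 days.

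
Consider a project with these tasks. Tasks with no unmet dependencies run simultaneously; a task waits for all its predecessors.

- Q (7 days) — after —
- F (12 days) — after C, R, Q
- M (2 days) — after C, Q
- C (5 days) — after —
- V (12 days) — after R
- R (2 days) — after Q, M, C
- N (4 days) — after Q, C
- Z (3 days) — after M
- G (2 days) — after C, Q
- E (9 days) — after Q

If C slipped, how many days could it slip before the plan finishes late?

2

Q→M→R→V = 7+2+2+12 = 23 sets the makespan at 23 days.
C finishes as early as 5 and must finish by 7.
Slack of C = 2 − 0 = 2 days.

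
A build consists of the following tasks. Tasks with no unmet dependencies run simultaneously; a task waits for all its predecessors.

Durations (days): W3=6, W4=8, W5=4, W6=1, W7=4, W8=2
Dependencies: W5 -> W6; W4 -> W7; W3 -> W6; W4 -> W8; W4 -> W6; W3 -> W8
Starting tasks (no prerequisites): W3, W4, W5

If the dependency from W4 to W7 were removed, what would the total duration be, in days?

10

Before: longest chain W4→W7 = 8+4 = 12, finish 12.
Without W4→W7, W7's earliest start moves from 8 to 0.
After: W4→W8 = 8+2 = 10 → 10 days.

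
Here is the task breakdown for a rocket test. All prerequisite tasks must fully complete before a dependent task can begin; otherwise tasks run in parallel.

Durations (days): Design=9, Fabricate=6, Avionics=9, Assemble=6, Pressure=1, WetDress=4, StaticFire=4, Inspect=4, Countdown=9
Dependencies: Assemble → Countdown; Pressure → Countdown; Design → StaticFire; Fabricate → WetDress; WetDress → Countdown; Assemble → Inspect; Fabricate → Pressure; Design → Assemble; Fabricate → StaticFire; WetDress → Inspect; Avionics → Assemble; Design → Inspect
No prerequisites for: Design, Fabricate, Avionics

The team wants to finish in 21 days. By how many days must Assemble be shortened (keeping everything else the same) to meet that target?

Current finish: 24 days; target: 21.
Assemble is on every critical path, so each day cut from Assemble cuts the finish by one (this holds down to a finish of 19).
Need 24 − 21 = 3 days off Assemble → Assemble becomes 3 days, finish becomes 21.

3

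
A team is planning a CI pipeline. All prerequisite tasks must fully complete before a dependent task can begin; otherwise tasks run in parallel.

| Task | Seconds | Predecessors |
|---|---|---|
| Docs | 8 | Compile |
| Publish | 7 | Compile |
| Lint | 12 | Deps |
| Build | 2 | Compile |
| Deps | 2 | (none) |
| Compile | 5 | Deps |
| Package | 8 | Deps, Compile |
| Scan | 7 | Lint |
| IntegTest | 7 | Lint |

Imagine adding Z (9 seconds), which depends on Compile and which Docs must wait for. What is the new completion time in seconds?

24

Originally the plan takes 21 seconds.
With Z inserted, Docs now waits for max(Compile, Z).
New critical path: Deps→Compile→Z→Docs = 2+5+9+8 = 24 ⇒ 24 seconds.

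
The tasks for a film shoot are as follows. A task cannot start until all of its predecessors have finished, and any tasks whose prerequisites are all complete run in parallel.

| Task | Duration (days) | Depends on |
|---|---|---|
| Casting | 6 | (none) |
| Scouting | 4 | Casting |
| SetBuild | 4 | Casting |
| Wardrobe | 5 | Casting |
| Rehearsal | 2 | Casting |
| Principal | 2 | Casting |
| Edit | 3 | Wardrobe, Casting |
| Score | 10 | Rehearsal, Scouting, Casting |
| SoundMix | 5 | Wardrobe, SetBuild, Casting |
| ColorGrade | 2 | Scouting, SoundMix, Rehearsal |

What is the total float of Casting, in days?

The longest chain is Casting→Scouting→Score = 6+4+10 = 20; overall finish 20 days.
The longest chain containing Casting totals 20 days.
Slack of Casting = 0 − 0 = 0 days.

0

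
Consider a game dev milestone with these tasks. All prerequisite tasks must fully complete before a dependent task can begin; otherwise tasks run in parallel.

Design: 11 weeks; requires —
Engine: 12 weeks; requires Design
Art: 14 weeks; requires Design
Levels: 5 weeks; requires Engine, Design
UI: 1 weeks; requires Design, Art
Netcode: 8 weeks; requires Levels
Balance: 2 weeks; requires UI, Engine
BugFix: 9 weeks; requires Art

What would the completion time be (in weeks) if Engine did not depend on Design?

34

Original critical path: Design→Engine→Levels→Netcode = 11+12+5+8 = 36 ⇒ 36 weeks.
Without Design→Engine, Engine's earliest start moves from 11 to 0.
After: Design→Art→BugFix = 11+14+9 = 34 → 34 weeks.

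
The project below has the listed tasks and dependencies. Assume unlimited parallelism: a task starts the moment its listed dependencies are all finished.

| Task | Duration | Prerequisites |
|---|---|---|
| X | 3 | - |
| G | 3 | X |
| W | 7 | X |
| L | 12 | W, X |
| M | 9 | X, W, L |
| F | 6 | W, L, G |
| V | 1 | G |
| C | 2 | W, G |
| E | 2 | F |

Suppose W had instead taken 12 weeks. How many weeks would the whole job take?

36

As given, the longest chain is X→W→L→M = 3+7+12+9 = 31, so the finish is 31 weeks.
Since W is critical, the +5 change carries straight to that chain (now 36 weeks).
No other chain overtakes it, so the finish is 36 weeks.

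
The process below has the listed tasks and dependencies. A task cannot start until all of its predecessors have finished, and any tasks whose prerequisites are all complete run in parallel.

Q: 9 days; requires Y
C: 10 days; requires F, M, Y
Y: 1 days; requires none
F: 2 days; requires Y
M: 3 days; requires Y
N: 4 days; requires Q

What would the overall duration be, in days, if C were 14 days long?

18

The binding path is Y→M→C = 1+3+10 = 14; finish at 14 days.
Since C is critical, the +4 change carries straight to that chain (now 18 days).
That remains the longest chain; total 18 days.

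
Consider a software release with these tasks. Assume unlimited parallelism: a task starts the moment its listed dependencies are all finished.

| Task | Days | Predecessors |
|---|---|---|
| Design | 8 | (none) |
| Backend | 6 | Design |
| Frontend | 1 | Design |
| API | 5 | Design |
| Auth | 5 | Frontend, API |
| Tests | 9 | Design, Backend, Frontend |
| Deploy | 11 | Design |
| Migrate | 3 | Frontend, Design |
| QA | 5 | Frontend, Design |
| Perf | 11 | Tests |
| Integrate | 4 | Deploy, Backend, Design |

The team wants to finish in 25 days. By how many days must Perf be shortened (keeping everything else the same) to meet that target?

9

Current finish: 34 days; target: 25.
Perf is on every critical path, so each day cut from Perf cuts the finish by one (this holds down to a finish of 24).
Need 34 − 25 = 9 days off Perf → Perf becomes 2 days, finish becomes 25.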